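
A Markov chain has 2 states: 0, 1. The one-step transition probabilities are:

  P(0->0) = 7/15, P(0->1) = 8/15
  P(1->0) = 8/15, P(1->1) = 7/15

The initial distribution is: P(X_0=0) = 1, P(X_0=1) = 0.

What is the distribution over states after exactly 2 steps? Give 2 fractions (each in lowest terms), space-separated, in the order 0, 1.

Answer: 113/225 112/225

Derivation:
Propagating the distribution step by step (d_{t+1} = d_t * P):
d_0 = (0=1, 1=0)
  d_1[0] = 1*7/15 + 0*8/15 = 7/15
  d_1[1] = 1*8/15 + 0*7/15 = 8/15
d_1 = (0=7/15, 1=8/15)
  d_2[0] = 7/15*7/15 + 8/15*8/15 = 113/225
  d_2[1] = 7/15*8/15 + 8/15*7/15 = 112/225
d_2 = (0=113/225, 1=112/225)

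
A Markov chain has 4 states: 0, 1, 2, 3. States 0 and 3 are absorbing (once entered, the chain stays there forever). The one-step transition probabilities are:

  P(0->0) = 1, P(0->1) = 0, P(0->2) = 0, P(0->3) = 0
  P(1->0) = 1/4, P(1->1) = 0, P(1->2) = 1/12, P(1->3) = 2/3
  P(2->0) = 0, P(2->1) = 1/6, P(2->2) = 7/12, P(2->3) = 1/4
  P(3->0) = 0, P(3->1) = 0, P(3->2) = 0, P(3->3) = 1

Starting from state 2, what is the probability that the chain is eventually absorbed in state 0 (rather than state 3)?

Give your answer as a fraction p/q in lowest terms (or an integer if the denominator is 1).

Let a_i = P(absorbed in 0 | start in state i).
Boundary conditions: a_0 = 1, a_3 = 0.
For each transient state i, a_i = sum_j P(i->j) * a_j:
  a_1 = 1/4*a_0 + 0*a_1 + 1/12*a_2 + 2/3*a_3
  a_2 = 0*a_0 + 1/6*a_1 + 7/12*a_2 + 1/4*a_3

Substituting a_0 = 1 and a_3 = 0, rearrange to (I - Q) a = r where r[i] = P(i -> 0):
  [1, -1/12] . (a_1, a_2) = 1/4
  [-1/6, 5/12] . (a_1, a_2) = 0

Solving yields:
  a_1 = 15/58
  a_2 = 3/29

Starting state is 2, so the absorption probability is a_2 = 3/29.

Answer: 3/29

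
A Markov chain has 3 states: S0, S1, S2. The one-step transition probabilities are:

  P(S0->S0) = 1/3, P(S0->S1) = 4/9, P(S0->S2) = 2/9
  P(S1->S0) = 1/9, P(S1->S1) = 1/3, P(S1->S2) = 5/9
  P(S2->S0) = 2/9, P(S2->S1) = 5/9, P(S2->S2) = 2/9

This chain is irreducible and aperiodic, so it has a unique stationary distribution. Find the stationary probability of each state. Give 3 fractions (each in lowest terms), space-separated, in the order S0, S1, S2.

Answer: 17/87 38/87 32/87

Derivation:
The stationary distribution satisfies pi = pi * P, i.e.:
  pi_S0 = 1/3*pi_S0 + 1/9*pi_S1 + 2/9*pi_S2
  pi_S1 = 4/9*pi_S0 + 1/3*pi_S1 + 5/9*pi_S2
  pi_S2 = 2/9*pi_S0 + 5/9*pi_S1 + 2/9*pi_S2
with normalization: pi_S0 + pi_S1 + pi_S2 = 1.

Using the first 2 balance equations plus normalization, the linear system A*pi = b is:
  [-2/3, 1/9, 2/9] . pi = 0
  [4/9, -2/3, 5/9] . pi = 0
  [1, 1, 1] . pi = 1

Solving yields:
  pi_S0 = 17/87
  pi_S1 = 38/87
  pi_S2 = 32/87

Verification (pi * P):
  17/87*1/3 + 38/87*1/9 + 32/87*2/9 = 17/87 = pi_S0  (ok)
  17/87*4/9 + 38/87*1/3 + 32/87*5/9 = 38/87 = pi_S1  (ok)
  17/87*2/9 + 38/87*5/9 + 32/87*2/9 = 32/87 = pi_S2  (ok)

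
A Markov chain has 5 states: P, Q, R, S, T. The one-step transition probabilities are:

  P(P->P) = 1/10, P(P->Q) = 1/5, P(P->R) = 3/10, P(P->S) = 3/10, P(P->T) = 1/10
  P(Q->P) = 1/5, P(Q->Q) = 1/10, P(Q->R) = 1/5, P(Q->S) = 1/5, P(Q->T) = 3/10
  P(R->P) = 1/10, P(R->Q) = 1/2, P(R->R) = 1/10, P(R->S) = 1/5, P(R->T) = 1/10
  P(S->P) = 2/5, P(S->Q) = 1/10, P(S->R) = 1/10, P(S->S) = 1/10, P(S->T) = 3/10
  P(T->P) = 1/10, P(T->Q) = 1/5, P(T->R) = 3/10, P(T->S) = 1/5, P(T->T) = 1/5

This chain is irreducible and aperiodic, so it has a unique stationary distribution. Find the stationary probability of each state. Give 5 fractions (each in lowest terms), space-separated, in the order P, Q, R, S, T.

Answer: 874/4821 1051/4821 2875/14463 956/4821 2945/14463

Derivation:
The stationary distribution satisfies pi = pi * P, i.e.:
  pi_P = 1/10*pi_P + 1/5*pi_Q + 1/10*pi_R + 2/5*pi_S + 1/10*pi_T
  pi_Q = 1/5*pi_P + 1/10*pi_Q + 1/2*pi_R + 1/10*pi_S + 1/5*pi_T
  pi_R = 3/10*pi_P + 1/5*pi_Q + 1/10*pi_R + 1/10*pi_S + 3/10*pi_T
  pi_S = 3/10*pi_P + 1/5*pi_Q + 1/5*pi_R + 1/10*pi_S + 1/5*pi_T
  pi_T = 1/10*pi_P + 3/10*pi_Q + 1/10*pi_R + 3/10*pi_S + 1/5*pi_T
with normalization: pi_P + pi_Q + pi_R + pi_S + pi_T = 1.

Using the first 4 balance equations plus normalization, the linear system A*pi = b is:
  [-9/10, 1/5, 1/10, 2/5, 1/10] . pi = 0
  [1/5, -9/10, 1/2, 1/10, 1/5] . pi = 0
  [3/10, 1/5, -9/10, 1/10, 3/10] . pi = 0
  [3/10, 1/5, 1/5, -9/10, 1/5] . pi = 0
  [1, 1, 1, 1, 1] . pi = 1

Solving yields:
  pi_P = 874/4821
  pi_Q = 1051/4821
  pi_R = 2875/14463
  pi_S = 956/4821
  pi_T = 2945/14463

Verification (pi * P):
  874/4821*1/10 + 1051/4821*1/5 + 2875/14463*1/10 + 956/4821*2/5 + 2945/14463*1/10 = 874/4821 = pi_P  (ok)
  874/4821*1/5 + 1051/4821*1/10 + 2875/14463*1/2 + 956/4821*1/10 + 2945/14463*1/5 = 1051/4821 = pi_Q  (ok)
  874/4821*3/10 + 1051/4821*1/5 + 2875/14463*1/10 + 956/4821*1/10 + 2945/14463*3/10 = 2875/14463 = pi_R  (ok)
  874/4821*3/10 + 1051/4821*1/5 + 2875/14463*1/5 + 956/4821*1/10 + 2945/14463*1/5 = 956/4821 = pi_S  (ok)
  874/4821*1/10 + 1051/4821*3/10 + 2875/14463*1/10 + 956/4821*3/10 + 2945/14463*1/5 = 2945/14463 = pi_T  (ok)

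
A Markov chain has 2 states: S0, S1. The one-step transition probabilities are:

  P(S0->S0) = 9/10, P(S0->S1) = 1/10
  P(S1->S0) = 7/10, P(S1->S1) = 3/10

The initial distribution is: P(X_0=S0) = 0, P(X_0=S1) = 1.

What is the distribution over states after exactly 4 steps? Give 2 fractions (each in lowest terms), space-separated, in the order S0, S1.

Answer: 546/625 79/625

Derivation:
Propagating the distribution step by step (d_{t+1} = d_t * P):
d_0 = (S0=0, S1=1)
  d_1[S0] = 0*9/10 + 1*7/10 = 7/10
  d_1[S1] = 0*1/10 + 1*3/10 = 3/10
d_1 = (S0=7/10, S1=3/10)
  d_2[S0] = 7/10*9/10 + 3/10*7/10 = 21/25
  d_2[S1] = 7/10*1/10 + 3/10*3/10 = 4/25
d_2 = (S0=21/25, S1=4/25)
  d_3[S0] = 21/25*9/10 + 4/25*7/10 = 217/250
  d_3[S1] = 21/25*1/10 + 4/25*3/10 = 33/250
d_3 = (S0=217/250, S1=33/250)
  d_4[S0] = 217/250*9/10 + 33/250*7/10 = 546/625
  d_4[S1] = 217/250*1/10 + 33/250*3/10 = 79/625
d_4 = (S0=546/625, S1=79/625)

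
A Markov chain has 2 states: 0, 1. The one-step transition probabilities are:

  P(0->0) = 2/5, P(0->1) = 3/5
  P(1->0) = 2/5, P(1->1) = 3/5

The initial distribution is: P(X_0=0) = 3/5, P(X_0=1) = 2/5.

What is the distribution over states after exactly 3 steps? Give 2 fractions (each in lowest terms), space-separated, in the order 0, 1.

Answer: 2/5 3/5

Derivation:
Propagating the distribution step by step (d_{t+1} = d_t * P):
d_0 = (0=3/5, 1=2/5)
  d_1[0] = 3/5*2/5 + 2/5*2/5 = 2/5
  d_1[1] = 3/5*3/5 + 2/5*3/5 = 3/5
d_1 = (0=2/5, 1=3/5)
  d_2[0] = 2/5*2/5 + 3/5*2/5 = 2/5
  d_2[1] = 2/5*3/5 + 3/5*3/5 = 3/5
d_2 = (0=2/5, 1=3/5)
  d_3[0] = 2/5*2/5 + 3/5*2/5 = 2/5
  d_3[1] = 2/5*3/5 + 3/5*3/5 = 3/5
d_3 = (0=2/5, 1=3/5)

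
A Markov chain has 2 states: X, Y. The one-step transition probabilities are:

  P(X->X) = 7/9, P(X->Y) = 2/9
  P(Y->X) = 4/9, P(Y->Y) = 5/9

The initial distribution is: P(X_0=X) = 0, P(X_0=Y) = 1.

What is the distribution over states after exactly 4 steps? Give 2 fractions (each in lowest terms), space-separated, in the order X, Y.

Answer: 160/243 83/243

Derivation:
Propagating the distribution step by step (d_{t+1} = d_t * P):
d_0 = (X=0, Y=1)
  d_1[X] = 0*7/9 + 1*4/9 = 4/9
  d_1[Y] = 0*2/9 + 1*5/9 = 5/9
d_1 = (X=4/9, Y=5/9)
  d_2[X] = 4/9*7/9 + 5/9*4/9 = 16/27
  d_2[Y] = 4/9*2/9 + 5/9*5/9 = 11/27
d_2 = (X=16/27, Y=11/27)
  d_3[X] = 16/27*7/9 + 11/27*4/9 = 52/81
  d_3[Y] = 16/27*2/9 + 11/27*5/9 = 29/81
d_3 = (X=52/81, Y=29/81)
  d_4[X] = 52/81*7/9 + 29/81*4/9 = 160/243
  d_4[Y] = 52/81*2/9 + 29/81*5/9 = 83/243
d_4 = (X=160/243, Y=83/243)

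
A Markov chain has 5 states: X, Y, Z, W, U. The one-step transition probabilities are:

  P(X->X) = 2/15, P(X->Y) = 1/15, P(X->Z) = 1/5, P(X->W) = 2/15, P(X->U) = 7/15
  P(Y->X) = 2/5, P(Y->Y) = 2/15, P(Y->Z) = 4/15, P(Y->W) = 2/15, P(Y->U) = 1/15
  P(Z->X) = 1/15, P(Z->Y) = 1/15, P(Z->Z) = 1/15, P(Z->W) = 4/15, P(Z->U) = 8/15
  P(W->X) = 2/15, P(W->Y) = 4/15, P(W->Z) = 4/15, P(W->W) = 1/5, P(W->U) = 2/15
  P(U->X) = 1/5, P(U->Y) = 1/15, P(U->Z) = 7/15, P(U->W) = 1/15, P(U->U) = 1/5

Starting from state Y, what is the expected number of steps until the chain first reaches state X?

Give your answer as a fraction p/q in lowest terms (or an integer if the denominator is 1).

Answer: 4491/1004

Derivation:
Let h_i = expected steps to first reach X from state i.
Boundary: h_X = 0.
First-step equations for the other states:
  h_Y = 1 + 2/5*h_X + 2/15*h_Y + 4/15*h_Z + 2/15*h_W + 1/15*h_U
  h_Z = 1 + 1/15*h_X + 1/15*h_Y + 1/15*h_Z + 4/15*h_W + 8/15*h_U
  h_W = 1 + 2/15*h_X + 4/15*h_Y + 4/15*h_Z + 1/5*h_W + 2/15*h_U
  h_U = 1 + 1/5*h_X + 1/15*h_Y + 7/15*h_Z + 1/15*h_W + 1/5*h_U

Substituting h_X = 0 and rearranging gives the linear system (I - Q) h = 1:
  [13/15, -4/15, -2/15, -1/15] . (h_Y, h_Z, h_W, h_U) = 1
  [-1/15, 14/15, -4/15, -8/15] . (h_Y, h_Z, h_W, h_U) = 1
  [-4/15, -4/15, 4/5, -2/15] . (h_Y, h_Z, h_W, h_U) = 1
  [-1/15, -7/15, -1/15, 4/5] . (h_Y, h_Z, h_W, h_U) = 1

Solving yields:
  h_Y = 4491/1004
  h_Z = 12855/2008
  h_W = 11745/2008
  h_U = 1467/251

Starting state is Y, so the expected hitting time is h_Y = 4491/1004.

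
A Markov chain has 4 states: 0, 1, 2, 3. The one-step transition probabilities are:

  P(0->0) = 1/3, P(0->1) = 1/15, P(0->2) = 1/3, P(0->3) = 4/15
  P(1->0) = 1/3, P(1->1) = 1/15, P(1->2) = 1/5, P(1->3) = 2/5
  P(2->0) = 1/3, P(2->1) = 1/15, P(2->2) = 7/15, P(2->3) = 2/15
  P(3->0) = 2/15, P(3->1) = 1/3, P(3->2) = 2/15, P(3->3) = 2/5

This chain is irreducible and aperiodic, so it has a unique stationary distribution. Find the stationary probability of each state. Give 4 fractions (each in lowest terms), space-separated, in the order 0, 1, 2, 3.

The stationary distribution satisfies pi = pi * P, i.e.:
  pi_0 = 1/3*pi_0 + 1/3*pi_1 + 1/3*pi_2 + 2/15*pi_3
  pi_1 = 1/15*pi_0 + 1/15*pi_1 + 1/15*pi_2 + 1/3*pi_3
  pi_2 = 1/3*pi_0 + 1/5*pi_1 + 7/15*pi_2 + 2/15*pi_3
  pi_3 = 4/15*pi_0 + 2/5*pi_1 + 2/15*pi_2 + 2/5*pi_3
with normalization: pi_0 + pi_1 + pi_2 + pi_3 = 1.

Using the first 3 balance equations plus normalization, the linear system A*pi = b is:
  [-2/3, 1/3, 1/3, 2/15] . pi = 0
  [1/15, -14/15, 1/15, 1/3] . pi = 0
  [1/3, 1/5, -8/15, 2/15] . pi = 0
  [1, 1, 1, 1] . pi = 1

Solving yields:
  pi_0 = 643/2325
  pi_1 = 331/2325
  pi_2 = 691/2325
  pi_3 = 44/155

Verification (pi * P):
  643/2325*1/3 + 331/2325*1/3 + 691/2325*1/3 + 44/155*2/15 = 643/2325 = pi_0  (ok)
  643/2325*1/15 + 331/2325*1/15 + 691/2325*1/15 + 44/155*1/3 = 331/2325 = pi_1  (ok)
  643/2325*1/3 + 331/2325*1/5 + 691/2325*7/15 + 44/155*2/15 = 691/2325 = pi_2  (ok)
  643/2325*4/15 + 331/2325*2/5 + 691/2325*2/15 + 44/155*2/5 = 44/155 = pi_3  (ok)

Answer: 643/2325 331/2325 691/2325 44/155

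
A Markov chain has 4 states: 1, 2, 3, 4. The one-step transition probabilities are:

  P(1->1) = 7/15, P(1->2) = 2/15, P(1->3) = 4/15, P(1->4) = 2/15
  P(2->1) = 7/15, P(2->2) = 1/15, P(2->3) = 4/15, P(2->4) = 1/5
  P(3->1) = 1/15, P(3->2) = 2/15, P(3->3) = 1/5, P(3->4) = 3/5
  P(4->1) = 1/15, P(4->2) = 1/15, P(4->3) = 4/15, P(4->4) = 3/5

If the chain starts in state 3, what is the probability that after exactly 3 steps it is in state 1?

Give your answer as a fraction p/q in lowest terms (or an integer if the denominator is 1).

Answer: 179/1125

Derivation:
Computing P^3 by repeated multiplication:
P^1 =
  1: [7/15, 2/15, 4/15, 2/15]
  2: [7/15, 1/15, 4/15, 1/5]
  3: [1/15, 2/15, 1/5, 3/5]
  4: [1/15, 1/15, 4/15, 3/5]
P^2 =
  1: [23/75, 26/225, 56/225, 74/225]
  2: [7/25, 26/225, 56/225, 16/45]
  3: [11/75, 19/225, 19/75, 116/225]
  4: [3/25, 4/45, 56/225, 122/225]
P^3 =
  1: [53/225, 14/135, 844/3375, 154/375]
  2: [253/1125, 344/3375, 844/3375, 476/1125]
  3: [179/1125, 7/75, 281/1125, 112/225]
  4: [169/1125, 308/3375, 844/3375, 572/1125]

(P^3)[3 -> 1] = 179/1125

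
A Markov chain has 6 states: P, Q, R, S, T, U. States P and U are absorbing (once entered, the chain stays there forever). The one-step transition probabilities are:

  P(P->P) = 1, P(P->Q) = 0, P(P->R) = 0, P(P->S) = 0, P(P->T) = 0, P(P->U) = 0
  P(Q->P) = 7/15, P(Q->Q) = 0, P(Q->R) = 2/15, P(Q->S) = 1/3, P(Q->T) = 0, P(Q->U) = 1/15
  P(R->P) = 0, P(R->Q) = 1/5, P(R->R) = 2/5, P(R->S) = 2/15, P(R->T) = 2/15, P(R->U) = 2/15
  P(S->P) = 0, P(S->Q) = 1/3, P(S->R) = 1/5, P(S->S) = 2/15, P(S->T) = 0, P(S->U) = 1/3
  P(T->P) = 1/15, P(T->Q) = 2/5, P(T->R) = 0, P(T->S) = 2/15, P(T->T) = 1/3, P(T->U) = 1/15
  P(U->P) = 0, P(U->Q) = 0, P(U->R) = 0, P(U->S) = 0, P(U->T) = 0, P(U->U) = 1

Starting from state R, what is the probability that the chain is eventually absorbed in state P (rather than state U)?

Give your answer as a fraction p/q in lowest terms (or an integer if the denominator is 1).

Let a_i = P(absorbed in P | start in state i).
Boundary conditions: a_P = 1, a_U = 0.
For each transient state i, a_i = sum_j P(i->j) * a_j:
  a_Q = 7/15*a_P + 0*a_Q + 2/15*a_R + 1/3*a_S + 0*a_T + 1/15*a_U
  a_R = 0*a_P + 1/5*a_Q + 2/5*a_R + 2/15*a_S + 2/15*a_T + 2/15*a_U
  a_S = 0*a_P + 1/3*a_Q + 1/5*a_R + 2/15*a_S + 0*a_T + 1/3*a_U
  a_T = 1/15*a_P + 2/5*a_Q + 0*a_R + 2/15*a_S + 1/3*a_T + 1/15*a_U

Substituting a_P = 1 and a_U = 0, rearrange to (I - Q) a = r where r[i] = P(i -> P):
  [1, -2/15, -1/3, 0] . (a_Q, a_R, a_S, a_T) = 7/15
  [-1/5, 3/5, -2/15, -2/15] . (a_Q, a_R, a_S, a_T) = 0
  [-1/3, -1/5, 13/15, 0] . (a_Q, a_R, a_S, a_T) = 0
  [-2/5, 0, -2/15, 2/3] . (a_Q, a_R, a_S, a_T) = 1/15

Solving yields:
  a_Q = 3884/6129
  a_R = 2501/6129
  a_S = 2071/6129
  a_T = 6715/12258

Starting state is R, so the absorption probability is a_R = 2501/6129.

Answer: 2501/6129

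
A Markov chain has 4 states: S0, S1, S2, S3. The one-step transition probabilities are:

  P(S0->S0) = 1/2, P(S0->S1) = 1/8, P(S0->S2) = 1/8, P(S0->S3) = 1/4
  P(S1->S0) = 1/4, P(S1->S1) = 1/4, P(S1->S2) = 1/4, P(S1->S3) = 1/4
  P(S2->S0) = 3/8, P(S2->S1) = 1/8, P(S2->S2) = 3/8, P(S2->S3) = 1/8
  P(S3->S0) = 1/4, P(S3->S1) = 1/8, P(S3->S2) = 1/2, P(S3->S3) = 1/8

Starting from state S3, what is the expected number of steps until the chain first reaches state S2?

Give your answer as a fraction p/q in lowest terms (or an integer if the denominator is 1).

Answer: 56/19

Derivation:
Let h_i = expected steps to first reach S2 from state i.
Boundary: h_S2 = 0.
First-step equations for the other states:
  h_S0 = 1 + 1/2*h_S0 + 1/8*h_S1 + 1/8*h_S2 + 1/4*h_S3
  h_S1 = 1 + 1/4*h_S0 + 1/4*h_S1 + 1/4*h_S2 + 1/4*h_S3
  h_S3 = 1 + 1/4*h_S0 + 1/8*h_S1 + 1/2*h_S2 + 1/8*h_S3

Substituting h_S2 = 0 and rearranging gives the linear system (I - Q) h = 1:
  [1/2, -1/8, -1/4] . (h_S0, h_S1, h_S3) = 1
  [-1/4, 3/4, -1/4] . (h_S0, h_S1, h_S3) = 1
  [-1/4, -1/8, 7/8] . (h_S0, h_S1, h_S3) = 1

Solving yields:
  h_S0 = 84/19
  h_S1 = 72/19
  h_S3 = 56/19

Starting state is S3, so the expected hitting time is h_S3 = 56/19.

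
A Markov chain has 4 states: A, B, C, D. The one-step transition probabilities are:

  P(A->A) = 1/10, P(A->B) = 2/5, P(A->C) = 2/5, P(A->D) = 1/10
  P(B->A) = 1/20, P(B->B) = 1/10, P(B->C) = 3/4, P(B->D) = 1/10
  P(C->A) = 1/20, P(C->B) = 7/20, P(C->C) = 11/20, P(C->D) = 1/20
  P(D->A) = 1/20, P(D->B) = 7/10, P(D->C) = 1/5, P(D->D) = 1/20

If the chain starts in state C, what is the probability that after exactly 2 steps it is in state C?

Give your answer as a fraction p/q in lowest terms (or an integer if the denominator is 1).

Answer: 119/200

Derivation:
Computing P^2 by repeated multiplication:
P^1 =
  A: [1/10, 2/5, 2/5, 1/10]
  B: [1/20, 1/10, 3/4, 1/10]
  C: [1/20, 7/20, 11/20, 1/20]
  D: [1/20, 7/10, 1/5, 1/20]
P^2 =
  A: [11/200, 29/100, 29/50, 3/40]
  B: [21/400, 29/80, 211/400, 23/400]
  C: [21/400, 113/400, 119/200, 7/100]
  D: [21/400, 39/200, 133/200, 7/80]

(P^2)[C -> C] = 119/200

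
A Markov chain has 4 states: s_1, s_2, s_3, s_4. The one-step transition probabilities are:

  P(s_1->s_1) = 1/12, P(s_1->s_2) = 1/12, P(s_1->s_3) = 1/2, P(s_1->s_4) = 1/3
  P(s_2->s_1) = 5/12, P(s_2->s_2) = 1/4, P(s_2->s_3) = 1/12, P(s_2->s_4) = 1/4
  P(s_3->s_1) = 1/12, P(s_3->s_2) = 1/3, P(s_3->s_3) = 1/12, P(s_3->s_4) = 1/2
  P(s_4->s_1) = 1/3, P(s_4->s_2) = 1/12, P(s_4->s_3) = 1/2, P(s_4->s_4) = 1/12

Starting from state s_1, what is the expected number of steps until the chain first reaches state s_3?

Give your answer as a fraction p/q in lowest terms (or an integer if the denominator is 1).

Answer: 24/11

Derivation:
Let h_i = expected steps to first reach s_3 from state i.
Boundary: h_s_3 = 0.
First-step equations for the other states:
  h_s_1 = 1 + 1/12*h_s_1 + 1/12*h_s_2 + 1/2*h_s_3 + 1/3*h_s_4
  h_s_2 = 1 + 5/12*h_s_1 + 1/4*h_s_2 + 1/12*h_s_3 + 1/4*h_s_4
  h_s_4 = 1 + 1/3*h_s_1 + 1/12*h_s_2 + 1/2*h_s_3 + 1/12*h_s_4

Substituting h_s_3 = 0 and rearranging gives the linear system (I - Q) h = 1:
  [11/12, -1/12, -1/3] . (h_s_1, h_s_2, h_s_4) = 1
  [-5/12, 3/4, -1/4] . (h_s_1, h_s_2, h_s_4) = 1
  [-1/3, -1/12, 11/12] . (h_s_1, h_s_2, h_s_4) = 1

Solving yields:
  h_s_1 = 24/11
  h_s_2 = 36/11
  h_s_4 = 24/11

Starting state is s_1, so the expected hitting time is h_s_1 = 24/11.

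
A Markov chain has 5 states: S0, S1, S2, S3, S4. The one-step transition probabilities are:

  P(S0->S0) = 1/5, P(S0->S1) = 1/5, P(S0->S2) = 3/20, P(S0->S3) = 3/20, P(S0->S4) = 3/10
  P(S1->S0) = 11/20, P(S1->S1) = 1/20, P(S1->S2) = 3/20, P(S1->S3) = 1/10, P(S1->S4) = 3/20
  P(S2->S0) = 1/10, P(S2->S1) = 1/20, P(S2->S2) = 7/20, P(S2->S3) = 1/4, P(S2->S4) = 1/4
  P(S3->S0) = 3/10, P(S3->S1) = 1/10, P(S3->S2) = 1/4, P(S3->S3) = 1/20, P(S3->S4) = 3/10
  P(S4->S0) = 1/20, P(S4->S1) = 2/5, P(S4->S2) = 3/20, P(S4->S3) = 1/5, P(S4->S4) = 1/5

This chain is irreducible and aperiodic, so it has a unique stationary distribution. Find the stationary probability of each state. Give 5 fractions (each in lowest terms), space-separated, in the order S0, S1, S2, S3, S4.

The stationary distribution satisfies pi = pi * P, i.e.:
  pi_S0 = 1/5*pi_S0 + 11/20*pi_S1 + 1/10*pi_S2 + 3/10*pi_S3 + 1/20*pi_S4
  pi_S1 = 1/5*pi_S0 + 1/20*pi_S1 + 1/20*pi_S2 + 1/10*pi_S3 + 2/5*pi_S4
  pi_S2 = 3/20*pi_S0 + 3/20*pi_S1 + 7/20*pi_S2 + 1/4*pi_S3 + 3/20*pi_S4
  pi_S3 = 3/20*pi_S0 + 1/10*pi_S1 + 1/4*pi_S2 + 1/20*pi_S3 + 1/5*pi_S4
  pi_S4 = 3/10*pi_S0 + 3/20*pi_S1 + 1/4*pi_S2 + 3/10*pi_S3 + 1/5*pi_S4
with normalization: pi_S0 + pi_S1 + pi_S2 + pi_S3 + pi_S4 = 1.

Using the first 4 balance equations plus normalization, the linear system A*pi = b is:
  [-4/5, 11/20, 1/10, 3/10, 1/20] . pi = 0
  [1/5, -19/20, 1/20, 1/10, 2/5] . pi = 0
  [3/20, 3/20, -13/20, 1/4, 3/20] . pi = 0
  [3/20, 1/10, 1/4, -19/20, 1/5] . pi = 0
  [1, 1, 1, 1, 1] . pi = 1

Solving yields:
  pi_S0 = 19759/89676
  pi_S1 = 15673/89676
  pi_S2 = 18587/89676
  pi_S3 = 7091/44838
  pi_S4 = 21475/89676

Verification (pi * P):
  19759/89676*1/5 + 15673/89676*11/20 + 18587/89676*1/10 + 7091/44838*3/10 + 21475/89676*1/20 = 19759/89676 = pi_S0  (ok)
  19759/89676*1/5 + 15673/89676*1/20 + 18587/89676*1/20 + 7091/44838*1/10 + 21475/89676*2/5 = 15673/89676 = pi_S1  (ok)
  19759/89676*3/20 + 15673/89676*3/20 + 18587/89676*7/20 + 7091/44838*1/4 + 21475/89676*3/20 = 18587/89676 = pi_S2  (ok)
  19759/89676*3/20 + 15673/89676*1/10 + 18587/89676*1/4 + 7091/44838*1/20 + 21475/89676*1/5 = 7091/44838 = pi_S3  (ok)
  19759/89676*3/10 + 15673/89676*3/20 + 18587/89676*1/4 + 7091/44838*3/10 + 21475/89676*1/5 = 21475/89676 = pi_S4  (ok)

Answer: 19759/89676 15673/89676 18587/89676 7091/44838 21475/89676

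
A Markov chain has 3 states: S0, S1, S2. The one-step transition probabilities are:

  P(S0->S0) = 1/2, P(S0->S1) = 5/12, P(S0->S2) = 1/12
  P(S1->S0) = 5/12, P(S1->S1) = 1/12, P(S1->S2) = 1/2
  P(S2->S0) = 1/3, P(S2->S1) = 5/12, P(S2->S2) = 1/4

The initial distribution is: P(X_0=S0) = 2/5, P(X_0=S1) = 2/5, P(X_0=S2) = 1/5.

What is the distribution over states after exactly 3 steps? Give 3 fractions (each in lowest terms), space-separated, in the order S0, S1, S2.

Answer: 373/864 167/540 373/1440

Derivation:
Propagating the distribution step by step (d_{t+1} = d_t * P):
d_0 = (S0=2/5, S1=2/5, S2=1/5)
  d_1[S0] = 2/5*1/2 + 2/5*5/12 + 1/5*1/3 = 13/30
  d_1[S1] = 2/5*5/12 + 2/5*1/12 + 1/5*5/12 = 17/60
  d_1[S2] = 2/5*1/12 + 2/5*1/2 + 1/5*1/4 = 17/60
d_1 = (S0=13/30, S1=17/60, S2=17/60)
  d_2[S0] = 13/30*1/2 + 17/60*5/12 + 17/60*1/3 = 103/240
  d_2[S1] = 13/30*5/12 + 17/60*1/12 + 17/60*5/12 = 29/90
  d_2[S2] = 13/30*1/12 + 17/60*1/2 + 17/60*1/4 = 179/720
d_2 = (S0=103/240, S1=29/90, S2=179/720)
  d_3[S0] = 103/240*1/2 + 29/90*5/12 + 179/720*1/3 = 373/864
  d_3[S1] = 103/240*5/12 + 29/90*1/12 + 179/720*5/12 = 167/540
  d_3[S2] = 103/240*1/12 + 29/90*1/2 + 179/720*1/4 = 373/1440
d_3 = (S0=373/864, S1=167/540, S2=373/1440)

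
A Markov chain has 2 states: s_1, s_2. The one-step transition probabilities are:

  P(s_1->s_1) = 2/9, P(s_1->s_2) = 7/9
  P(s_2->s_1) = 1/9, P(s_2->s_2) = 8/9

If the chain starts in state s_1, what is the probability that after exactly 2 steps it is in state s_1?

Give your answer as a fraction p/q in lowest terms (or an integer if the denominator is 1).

Computing P^2 by repeated multiplication:
P^1 =
  s_1: [2/9, 7/9]
  s_2: [1/9, 8/9]
P^2 =
  s_1: [11/81, 70/81]
  s_2: [10/81, 71/81]

(P^2)[s_1 -> s_1] = 11/81

Answer: 11/81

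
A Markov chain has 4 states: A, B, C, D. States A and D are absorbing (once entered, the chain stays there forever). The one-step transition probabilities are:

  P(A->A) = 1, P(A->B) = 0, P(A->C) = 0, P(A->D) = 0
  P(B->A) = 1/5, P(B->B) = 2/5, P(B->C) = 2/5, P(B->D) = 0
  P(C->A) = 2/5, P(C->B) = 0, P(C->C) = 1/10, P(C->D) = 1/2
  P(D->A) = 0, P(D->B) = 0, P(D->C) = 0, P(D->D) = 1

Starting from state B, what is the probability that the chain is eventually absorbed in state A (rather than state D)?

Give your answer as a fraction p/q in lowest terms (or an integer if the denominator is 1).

Let a_i = P(absorbed in A | start in state i).
Boundary conditions: a_A = 1, a_D = 0.
For each transient state i, a_i = sum_j P(i->j) * a_j:
  a_B = 1/5*a_A + 2/5*a_B + 2/5*a_C + 0*a_D
  a_C = 2/5*a_A + 0*a_B + 1/10*a_C + 1/2*a_D

Substituting a_A = 1 and a_D = 0, rearrange to (I - Q) a = r where r[i] = P(i -> A):
  [3/5, -2/5] . (a_B, a_C) = 1/5
  [0, 9/10] . (a_B, a_C) = 2/5

Solving yields:
  a_B = 17/27
  a_C = 4/9

Starting state is B, so the absorption probability is a_B = 17/27.

Answer: 17/27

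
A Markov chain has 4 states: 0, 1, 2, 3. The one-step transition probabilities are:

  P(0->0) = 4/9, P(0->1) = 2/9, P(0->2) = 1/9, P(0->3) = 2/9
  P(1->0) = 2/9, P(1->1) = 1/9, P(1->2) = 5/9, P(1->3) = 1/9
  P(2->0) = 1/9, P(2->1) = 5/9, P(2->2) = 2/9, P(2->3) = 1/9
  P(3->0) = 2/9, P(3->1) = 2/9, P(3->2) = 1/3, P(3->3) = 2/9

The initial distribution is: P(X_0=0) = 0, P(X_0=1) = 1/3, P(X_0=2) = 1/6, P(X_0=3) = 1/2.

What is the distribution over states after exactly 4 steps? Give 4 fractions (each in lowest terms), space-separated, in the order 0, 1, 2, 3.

Answer: 9427/39366 5866/19683 12119/39366 3044/19683

Derivation:
Propagating the distribution step by step (d_{t+1} = d_t * P):
d_0 = (0=0, 1=1/3, 2=1/6, 3=1/2)
  d_1[0] = 0*4/9 + 1/3*2/9 + 1/6*1/9 + 1/2*2/9 = 11/54
  d_1[1] = 0*2/9 + 1/3*1/9 + 1/6*5/9 + 1/2*2/9 = 13/54
  d_1[2] = 0*1/9 + 1/3*5/9 + 1/6*2/9 + 1/2*1/3 = 7/18
  d_1[3] = 0*2/9 + 1/3*1/9 + 1/6*1/9 + 1/2*2/9 = 1/6
d_1 = (0=11/54, 1=13/54, 2=7/18, 3=1/6)
  d_2[0] = 11/54*4/9 + 13/54*2/9 + 7/18*1/9 + 1/6*2/9 = 109/486
  d_2[1] = 11/54*2/9 + 13/54*1/9 + 7/18*5/9 + 1/6*2/9 = 79/243
  d_2[2] = 11/54*1/9 + 13/54*5/9 + 7/18*2/9 + 1/6*1/3 = 145/486
  d_2[3] = 11/54*2/9 + 13/54*1/9 + 7/18*1/9 + 1/6*2/9 = 37/243
d_2 = (0=109/486, 1=79/243, 2=145/486, 3=37/243)
  d_3[0] = 109/486*4/9 + 79/243*2/9 + 145/486*1/9 + 37/243*2/9 = 1045/4374
  d_3[1] = 109/486*2/9 + 79/243*1/9 + 145/486*5/9 + 37/243*2/9 = 1249/4374
  d_3[2] = 109/486*1/9 + 79/243*5/9 + 145/486*2/9 + 37/243*1/3 = 1411/4374
  d_3[3] = 109/486*2/9 + 79/243*1/9 + 145/486*1/9 + 37/243*2/9 = 223/1458
d_3 = (0=1045/4374, 1=1249/4374, 2=1411/4374, 3=223/1458)
  d_4[0] = 1045/4374*4/9 + 1249/4374*2/9 + 1411/4374*1/9 + 223/1458*2/9 = 9427/39366
  d_4[1] = 1045/4374*2/9 + 1249/4374*1/9 + 1411/4374*5/9 + 223/1458*2/9 = 5866/19683
  d_4[2] = 1045/4374*1/9 + 1249/4374*5/9 + 1411/4374*2/9 + 223/1458*1/3 = 12119/39366
  d_4[3] = 1045/4374*2/9 + 1249/4374*1/9 + 1411/4374*1/9 + 223/1458*2/9 = 3044/19683
d_4 = (0=9427/39366, 1=5866/19683, 2=12119/39366, 3=3044/19683)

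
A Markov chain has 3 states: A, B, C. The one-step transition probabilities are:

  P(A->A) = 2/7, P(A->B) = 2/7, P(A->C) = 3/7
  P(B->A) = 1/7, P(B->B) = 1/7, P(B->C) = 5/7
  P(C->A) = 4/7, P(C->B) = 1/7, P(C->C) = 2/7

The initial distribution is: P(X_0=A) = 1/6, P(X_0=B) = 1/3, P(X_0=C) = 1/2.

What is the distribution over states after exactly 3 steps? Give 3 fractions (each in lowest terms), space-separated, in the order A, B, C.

Propagating the distribution step by step (d_{t+1} = d_t * P):
d_0 = (A=1/6, B=1/3, C=1/2)
  d_1[A] = 1/6*2/7 + 1/3*1/7 + 1/2*4/7 = 8/21
  d_1[B] = 1/6*2/7 + 1/3*1/7 + 1/2*1/7 = 1/6
  d_1[C] = 1/6*3/7 + 1/3*5/7 + 1/2*2/7 = 19/42
d_1 = (A=8/21, B=1/6, C=19/42)
  d_2[A] = 8/21*2/7 + 1/6*1/7 + 19/42*4/7 = 115/294
  d_2[B] = 8/21*2/7 + 1/6*1/7 + 19/42*1/7 = 29/147
  d_2[C] = 8/21*3/7 + 1/6*5/7 + 19/42*2/7 = 121/294
d_2 = (A=115/294, B=29/147, C=121/294)
  d_3[A] = 115/294*2/7 + 29/147*1/7 + 121/294*4/7 = 386/1029
  d_3[B] = 115/294*2/7 + 29/147*1/7 + 121/294*1/7 = 409/2058
  d_3[C] = 115/294*3/7 + 29/147*5/7 + 121/294*2/7 = 877/2058
d_3 = (A=386/1029, B=409/2058, C=877/2058)

Answer: 386/1029 409/2058 877/2058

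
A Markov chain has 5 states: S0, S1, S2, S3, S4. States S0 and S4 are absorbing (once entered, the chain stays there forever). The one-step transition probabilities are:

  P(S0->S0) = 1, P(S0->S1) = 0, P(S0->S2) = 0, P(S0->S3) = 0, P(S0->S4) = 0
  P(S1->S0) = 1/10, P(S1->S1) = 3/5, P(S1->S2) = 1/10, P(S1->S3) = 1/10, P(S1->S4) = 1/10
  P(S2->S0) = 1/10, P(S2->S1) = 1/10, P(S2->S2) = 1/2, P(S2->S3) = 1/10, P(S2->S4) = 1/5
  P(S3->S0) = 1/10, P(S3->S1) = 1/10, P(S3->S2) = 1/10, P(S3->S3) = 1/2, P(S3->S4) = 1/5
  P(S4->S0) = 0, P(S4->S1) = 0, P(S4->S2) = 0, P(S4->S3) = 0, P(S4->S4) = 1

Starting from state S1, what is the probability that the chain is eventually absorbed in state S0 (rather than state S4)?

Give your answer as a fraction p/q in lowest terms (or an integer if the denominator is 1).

Let a_i = P(absorbed in S0 | start in state i).
Boundary conditions: a_S0 = 1, a_S4 = 0.
For each transient state i, a_i = sum_j P(i->j) * a_j:
  a_S1 = 1/10*a_S0 + 3/5*a_S1 + 1/10*a_S2 + 1/10*a_S3 + 1/10*a_S4
  a_S2 = 1/10*a_S0 + 1/10*a_S1 + 1/2*a_S2 + 1/10*a_S3 + 1/5*a_S4
  a_S3 = 1/10*a_S0 + 1/10*a_S1 + 1/10*a_S2 + 1/2*a_S3 + 1/5*a_S4

Substituting a_S0 = 1 and a_S4 = 0, rearrange to (I - Q) a = r where r[i] = P(i -> S0):
  [2/5, -1/10, -1/10] . (a_S1, a_S2, a_S3) = 1/10
  [-1/10, 1/2, -1/10] . (a_S1, a_S2, a_S3) = 1/10
  [-1/10, -1/10, 1/2] . (a_S1, a_S2, a_S3) = 1/10

Solving yields:
  a_S1 = 3/7
  a_S2 = 5/14
  a_S3 = 5/14

Starting state is S1, so the absorption probability is a_S1 = 3/7.

Answer: 3/7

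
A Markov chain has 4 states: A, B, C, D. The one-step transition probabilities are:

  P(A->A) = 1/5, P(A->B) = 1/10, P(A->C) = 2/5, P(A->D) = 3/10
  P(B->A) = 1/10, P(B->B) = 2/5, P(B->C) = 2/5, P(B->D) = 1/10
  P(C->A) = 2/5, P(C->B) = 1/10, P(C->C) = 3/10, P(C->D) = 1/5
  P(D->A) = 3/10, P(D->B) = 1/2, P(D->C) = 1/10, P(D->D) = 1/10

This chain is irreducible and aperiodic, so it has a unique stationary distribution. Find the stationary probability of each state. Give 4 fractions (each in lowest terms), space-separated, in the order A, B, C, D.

The stationary distribution satisfies pi = pi * P, i.e.:
  pi_A = 1/5*pi_A + 1/10*pi_B + 2/5*pi_C + 3/10*pi_D
  pi_B = 1/10*pi_A + 2/5*pi_B + 1/10*pi_C + 1/2*pi_D
  pi_C = 2/5*pi_A + 2/5*pi_B + 3/10*pi_C + 1/10*pi_D
  pi_D = 3/10*pi_A + 1/10*pi_B + 1/5*pi_C + 1/10*pi_D
with normalization: pi_A + pi_B + pi_C + pi_D = 1.

Using the first 3 balance equations plus normalization, the linear system A*pi = b is:
  [-4/5, 1/10, 2/5, 3/10] . pi = 0
  [1/10, -3/5, 1/10, 1/2] . pi = 0
  [2/5, 2/5, -7/10, 1/10] . pi = 0
  [1, 1, 1, 1] . pi = 1

Solving yields:
  pi_A = 254/991
  pi_B = 245/991
  pi_C = 311/991
  pi_D = 181/991

Verification (pi * P):
  254/991*1/5 + 245/991*1/10 + 311/991*2/5 + 181/991*3/10 = 254/991 = pi_A  (ok)
  254/991*1/10 + 245/991*2/5 + 311/991*1/10 + 181/991*1/2 = 245/991 = pi_B  (ok)
  254/991*2/5 + 245/991*2/5 + 311/991*3/10 + 181/991*1/10 = 311/991 = pi_C  (ok)
  254/991*3/10 + 245/991*1/10 + 311/991*1/5 + 181/991*1/10 = 181/991 = pi_D  (ok)

Answer: 254/991 245/991 311/991 181/991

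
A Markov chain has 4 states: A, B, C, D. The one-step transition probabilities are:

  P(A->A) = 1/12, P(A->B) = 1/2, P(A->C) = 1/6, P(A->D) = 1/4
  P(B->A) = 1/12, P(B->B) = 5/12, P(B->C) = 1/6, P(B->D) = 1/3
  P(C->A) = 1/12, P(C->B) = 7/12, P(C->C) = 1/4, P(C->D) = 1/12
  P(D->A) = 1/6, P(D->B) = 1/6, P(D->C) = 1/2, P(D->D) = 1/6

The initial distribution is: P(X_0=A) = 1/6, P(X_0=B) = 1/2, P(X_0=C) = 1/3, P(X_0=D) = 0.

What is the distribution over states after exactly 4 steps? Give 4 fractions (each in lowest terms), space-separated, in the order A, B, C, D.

Answer: 1405/13824 51635/124416 5437/20736 13757/62208

Derivation:
Propagating the distribution step by step (d_{t+1} = d_t * P):
d_0 = (A=1/6, B=1/2, C=1/3, D=0)
  d_1[A] = 1/6*1/12 + 1/2*1/12 + 1/3*1/12 + 0*1/6 = 1/12
  d_1[B] = 1/6*1/2 + 1/2*5/12 + 1/3*7/12 + 0*1/6 = 35/72
  d_1[C] = 1/6*1/6 + 1/2*1/6 + 1/3*1/4 + 0*1/2 = 7/36
  d_1[D] = 1/6*1/4 + 1/2*1/3 + 1/3*1/12 + 0*1/6 = 17/72
d_1 = (A=1/12, B=35/72, C=7/36, D=17/72)
  d_2[A] = 1/12*1/12 + 35/72*1/12 + 7/36*1/12 + 17/72*1/6 = 89/864
  d_2[B] = 1/12*1/2 + 35/72*5/12 + 7/36*7/12 + 17/72*1/6 = 343/864
  d_2[C] = 1/12*1/6 + 35/72*1/6 + 7/36*1/4 + 17/72*1/2 = 113/432
  d_2[D] = 1/12*1/4 + 35/72*1/3 + 7/36*1/12 + 17/72*1/6 = 103/432
d_2 = (A=89/864, B=343/864, C=113/432, D=103/432)
  d_3[A] = 89/864*1/12 + 343/864*1/12 + 113/432*1/12 + 103/432*1/6 = 535/5184
  d_3[B] = 89/864*1/2 + 343/864*5/12 + 113/432*7/12 + 103/432*1/6 = 4243/10368
  d_3[C] = 89/864*1/6 + 343/864*1/6 + 113/432*1/4 + 103/432*1/2 = 463/1728
  d_3[D] = 89/864*1/4 + 343/864*1/3 + 113/432*1/12 + 103/432*1/6 = 253/1152
d_3 = (A=535/5184, B=4243/10368, C=463/1728, D=253/1152)
  d_4[A] = 535/5184*1/12 + 4243/10368*1/12 + 463/1728*1/12 + 253/1152*1/6 = 1405/13824
  d_4[B] = 535/5184*1/2 + 4243/10368*5/12 + 463/1728*7/12 + 253/1152*1/6 = 51635/124416
  d_4[C] = 535/5184*1/6 + 4243/10368*1/6 + 463/1728*1/4 + 253/1152*1/2 = 5437/20736
  d_4[D] = 535/5184*1/4 + 4243/10368*1/3 + 463/1728*1/12 + 253/1152*1/6 = 13757/62208
d_4 = (A=1405/13824, B=51635/124416, C=5437/20736, D=13757/62208)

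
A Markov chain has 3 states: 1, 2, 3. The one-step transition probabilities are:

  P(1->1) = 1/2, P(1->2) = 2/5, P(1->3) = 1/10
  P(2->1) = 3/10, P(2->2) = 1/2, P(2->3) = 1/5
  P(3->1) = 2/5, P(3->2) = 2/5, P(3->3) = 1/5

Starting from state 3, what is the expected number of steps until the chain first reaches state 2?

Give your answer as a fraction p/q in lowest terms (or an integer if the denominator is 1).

Let h_i = expected steps to first reach 2 from state i.
Boundary: h_2 = 0.
First-step equations for the other states:
  h_1 = 1 + 1/2*h_1 + 2/5*h_2 + 1/10*h_3
  h_3 = 1 + 2/5*h_1 + 2/5*h_2 + 1/5*h_3

Substituting h_2 = 0 and rearranging gives the linear system (I - Q) h = 1:
  [1/2, -1/10] . (h_1, h_3) = 1
  [-2/5, 4/5] . (h_1, h_3) = 1

Solving yields:
  h_1 = 5/2
  h_3 = 5/2

Starting state is 3, so the expected hitting time is h_3 = 5/2.

Answer: 5/2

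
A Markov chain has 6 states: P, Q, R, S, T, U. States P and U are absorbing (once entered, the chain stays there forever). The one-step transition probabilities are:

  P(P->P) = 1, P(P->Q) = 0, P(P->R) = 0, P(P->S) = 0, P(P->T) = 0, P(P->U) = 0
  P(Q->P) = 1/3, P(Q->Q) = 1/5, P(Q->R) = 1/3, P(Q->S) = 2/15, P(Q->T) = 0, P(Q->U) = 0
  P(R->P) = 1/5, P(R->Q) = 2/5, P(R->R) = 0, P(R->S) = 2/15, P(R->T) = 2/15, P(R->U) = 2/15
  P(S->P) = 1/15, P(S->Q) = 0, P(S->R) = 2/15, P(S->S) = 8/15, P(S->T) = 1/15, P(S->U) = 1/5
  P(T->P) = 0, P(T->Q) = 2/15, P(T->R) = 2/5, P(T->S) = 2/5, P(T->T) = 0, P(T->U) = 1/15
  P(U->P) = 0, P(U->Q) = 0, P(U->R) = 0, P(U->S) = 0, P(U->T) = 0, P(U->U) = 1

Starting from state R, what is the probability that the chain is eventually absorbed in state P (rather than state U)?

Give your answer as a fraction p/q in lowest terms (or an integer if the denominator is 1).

Let a_i = P(absorbed in P | start in state i).
Boundary conditions: a_P = 1, a_U = 0.
For each transient state i, a_i = sum_j P(i->j) * a_j:
  a_Q = 1/3*a_P + 1/5*a_Q + 1/3*a_R + 2/15*a_S + 0*a_T + 0*a_U
  a_R = 1/5*a_P + 2/5*a_Q + 0*a_R + 2/15*a_S + 2/15*a_T + 2/15*a_U
  a_S = 1/15*a_P + 0*a_Q + 2/15*a_R + 8/15*a_S + 1/15*a_T + 1/5*a_U
  a_T = 0*a_P + 2/15*a_Q + 2/5*a_R + 2/5*a_S + 0*a_T + 1/15*a_U

Substituting a_P = 1 and a_U = 0, rearrange to (I - Q) a = r where r[i] = P(i -> P):
  [4/5, -1/3, -2/15, 0] . (a_Q, a_R, a_S, a_T) = 1/3
  [-2/5, 1, -2/15, -2/15] . (a_Q, a_R, a_S, a_T) = 1/5
  [0, -2/15, 7/15, -1/15] . (a_Q, a_R, a_S, a_T) = 1/15
  [-2/15, -2/5, -2/5, 1] . (a_Q, a_R, a_S, a_T) = 0

Solving yields:
  a_Q = 4431/6011
  a_R = 3687/6011
  a_S = 2341/6011
  a_T = 3002/6011

Starting state is R, so the absorption probability is a_R = 3687/6011.

Answer: 3687/6011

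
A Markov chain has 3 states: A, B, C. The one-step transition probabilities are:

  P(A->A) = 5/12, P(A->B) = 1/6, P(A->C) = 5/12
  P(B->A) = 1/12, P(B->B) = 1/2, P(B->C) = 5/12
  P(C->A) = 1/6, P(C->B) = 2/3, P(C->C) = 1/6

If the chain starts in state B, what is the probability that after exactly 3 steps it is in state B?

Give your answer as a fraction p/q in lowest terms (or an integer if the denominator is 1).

Computing P^3 by repeated multiplication:
P^1 =
  A: [5/12, 1/6, 5/12]
  B: [1/12, 1/2, 5/12]
  C: [1/6, 2/3, 1/6]
P^2 =
  A: [37/144, 31/72, 5/16]
  B: [7/48, 13/24, 5/16]
  C: [11/72, 17/36, 3/8]
P^3 =
  A: [337/1728, 403/864, 65/192]
  B: [91/576, 145/288, 65/192]
  C: [143/864, 221/432, 31/96]

(P^3)[B -> B] = 145/288

Answer: 145/288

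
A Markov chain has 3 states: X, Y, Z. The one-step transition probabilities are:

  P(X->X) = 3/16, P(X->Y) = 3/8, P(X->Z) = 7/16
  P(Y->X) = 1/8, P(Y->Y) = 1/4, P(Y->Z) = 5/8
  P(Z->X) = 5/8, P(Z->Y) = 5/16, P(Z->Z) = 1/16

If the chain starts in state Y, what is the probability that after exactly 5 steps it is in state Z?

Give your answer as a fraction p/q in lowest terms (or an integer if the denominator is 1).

Answer: 191525/524288

Derivation:
Computing P^5 by repeated multiplication:
P^1 =
  X: [3/16, 3/8, 7/16]
  Y: [1/8, 1/4, 5/8]
  Z: [5/8, 5/16, 1/16]
P^2 =
  X: [91/256, 77/256, 11/32]
  Y: [57/128, 39/128, 1/4]
  Z: [25/128, 85/256, 121/256]
P^3 =
  X: [1307/4096, 647/2048, 1495/4096]
  Y: [569/2048, 329/1024, 821/2048]
  Z: [765/2048, 1245/4096, 1321/4096]
P^4 =
  X: [21459/65536, 20493/65536, 737/2048]
  Y: [11233/32768, 10151/32768, 1423/4096]
  Z: [10145/32768, 20765/65536, 24481/65536]
P^5 =
  X: [341203/1048576, 164323/524288, 378727/1048576]
  Y: [167841/524288, 82461/262144, 191525/524288]
  Z: [173605/524288, 327205/1048576, 374161/1048576]

(P^5)[Y -> Z] = 191525/524288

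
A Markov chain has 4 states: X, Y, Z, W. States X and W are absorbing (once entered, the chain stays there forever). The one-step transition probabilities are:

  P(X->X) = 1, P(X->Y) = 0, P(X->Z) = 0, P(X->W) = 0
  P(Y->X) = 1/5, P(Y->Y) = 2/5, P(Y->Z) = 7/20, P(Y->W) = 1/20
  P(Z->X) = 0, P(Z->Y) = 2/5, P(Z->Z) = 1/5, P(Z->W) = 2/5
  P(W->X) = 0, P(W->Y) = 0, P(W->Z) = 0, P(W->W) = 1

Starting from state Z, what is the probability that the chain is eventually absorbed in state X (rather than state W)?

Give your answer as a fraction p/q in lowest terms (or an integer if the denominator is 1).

Answer: 4/17

Derivation:
Let a_i = P(absorbed in X | start in state i).
Boundary conditions: a_X = 1, a_W = 0.
For each transient state i, a_i = sum_j P(i->j) * a_j:
  a_Y = 1/5*a_X + 2/5*a_Y + 7/20*a_Z + 1/20*a_W
  a_Z = 0*a_X + 2/5*a_Y + 1/5*a_Z + 2/5*a_W

Substituting a_X = 1 and a_W = 0, rearrange to (I - Q) a = r where r[i] = P(i -> X):
  [3/5, -7/20] . (a_Y, a_Z) = 1/5
  [-2/5, 4/5] . (a_Y, a_Z) = 0

Solving yields:
  a_Y = 8/17
  a_Z = 4/17

Starting state is Z, so the absorption probability is a_Z = 4/17.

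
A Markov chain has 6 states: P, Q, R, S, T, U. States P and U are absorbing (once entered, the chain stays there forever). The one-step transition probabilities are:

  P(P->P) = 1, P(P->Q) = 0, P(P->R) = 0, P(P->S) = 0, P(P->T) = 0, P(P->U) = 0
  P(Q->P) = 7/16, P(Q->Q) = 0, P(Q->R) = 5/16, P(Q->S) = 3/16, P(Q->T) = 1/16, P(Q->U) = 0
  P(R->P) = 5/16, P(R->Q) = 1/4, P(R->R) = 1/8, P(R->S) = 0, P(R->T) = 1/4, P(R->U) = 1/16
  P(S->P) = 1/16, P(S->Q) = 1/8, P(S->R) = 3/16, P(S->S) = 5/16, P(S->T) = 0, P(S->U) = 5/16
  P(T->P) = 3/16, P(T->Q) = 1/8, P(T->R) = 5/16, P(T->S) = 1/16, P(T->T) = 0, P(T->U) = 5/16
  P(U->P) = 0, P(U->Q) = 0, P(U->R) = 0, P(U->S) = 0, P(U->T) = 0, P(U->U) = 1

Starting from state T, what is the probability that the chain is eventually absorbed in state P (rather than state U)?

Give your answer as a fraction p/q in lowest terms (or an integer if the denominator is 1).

Answer: 3969/7318

Derivation:
Let a_i = P(absorbed in P | start in state i).
Boundary conditions: a_P = 1, a_U = 0.
For each transient state i, a_i = sum_j P(i->j) * a_j:
  a_Q = 7/16*a_P + 0*a_Q + 5/16*a_R + 3/16*a_S + 1/16*a_T + 0*a_U
  a_R = 5/16*a_P + 1/4*a_Q + 1/8*a_R + 0*a_S + 1/4*a_T + 1/16*a_U
  a_S = 1/16*a_P + 1/8*a_Q + 3/16*a_R + 5/16*a_S + 0*a_T + 5/16*a_U
  a_T = 3/16*a_P + 1/8*a_Q + 5/16*a_R + 1/16*a_S + 0*a_T + 5/16*a_U

Substituting a_P = 1 and a_U = 0, rearrange to (I - Q) a = r where r[i] = P(i -> P):
  [1, -5/16, -3/16, -1/16] . (a_Q, a_R, a_S, a_T) = 7/16
  [-1/4, 7/8, 0, -1/4] . (a_Q, a_R, a_S, a_T) = 5/16
  [-1/8, -3/16, 11/16, 0] . (a_Q, a_R, a_S, a_T) = 1/16
  [-1/8, -5/16, -1/16, 1] . (a_Q, a_R, a_S, a_T) = 3/16

Solving yields:
  a_Q = 11455/14636
  a_R = 2692/3659
  a_S = 3175/7318
  a_T = 3969/7318

Starting state is T, so the absorption probability is a_T = 3969/7318.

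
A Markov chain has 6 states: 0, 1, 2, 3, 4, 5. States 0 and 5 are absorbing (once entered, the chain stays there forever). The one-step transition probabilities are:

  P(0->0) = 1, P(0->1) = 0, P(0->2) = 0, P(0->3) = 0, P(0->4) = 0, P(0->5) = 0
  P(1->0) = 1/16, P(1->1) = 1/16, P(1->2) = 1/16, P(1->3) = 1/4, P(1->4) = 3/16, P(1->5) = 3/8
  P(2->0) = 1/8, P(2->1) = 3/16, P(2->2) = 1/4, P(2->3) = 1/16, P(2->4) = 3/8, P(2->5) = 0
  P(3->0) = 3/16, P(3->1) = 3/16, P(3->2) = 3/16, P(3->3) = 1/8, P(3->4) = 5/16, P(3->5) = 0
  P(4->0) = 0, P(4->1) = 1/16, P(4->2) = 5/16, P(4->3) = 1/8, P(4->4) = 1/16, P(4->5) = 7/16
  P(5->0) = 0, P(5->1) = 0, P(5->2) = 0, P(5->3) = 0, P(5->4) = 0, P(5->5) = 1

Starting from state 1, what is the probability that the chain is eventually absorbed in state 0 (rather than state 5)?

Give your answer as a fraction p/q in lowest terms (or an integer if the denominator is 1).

Let a_i = P(absorbed in 0 | start in state i).
Boundary conditions: a_0 = 1, a_5 = 0.
For each transient state i, a_i = sum_j P(i->j) * a_j:
  a_1 = 1/16*a_0 + 1/16*a_1 + 1/16*a_2 + 1/4*a_3 + 3/16*a_4 + 3/8*a_5
  a_2 = 1/8*a_0 + 3/16*a_1 + 1/4*a_2 + 1/16*a_3 + 3/8*a_4 + 0*a_5
  a_3 = 3/16*a_0 + 3/16*a_1 + 3/16*a_2 + 1/8*a_3 + 5/16*a_4 + 0*a_5
  a_4 = 0*a_0 + 1/16*a_1 + 5/16*a_2 + 1/8*a_3 + 1/16*a_4 + 7/16*a_5

Substituting a_0 = 1 and a_5 = 0, rearrange to (I - Q) a = r where r[i] = P(i -> 0):
  [15/16, -1/16, -1/4, -3/16] . (a_1, a_2, a_3, a_4) = 1/16
  [-3/16, 3/4, -1/16, -3/8] . (a_1, a_2, a_3, a_4) = 1/8
  [-3/16, -3/16, 7/8, -5/16] . (a_1, a_2, a_3, a_4) = 3/16
  [-1/16, -5/16, -1/8, 15/16] . (a_1, a_2, a_3, a_4) = 0

Solving yields:
  a_1 = 1358/5737
  a_2 = 4061/11474
  a_3 = 2341/5737
  a_4 = 2159/11474

Starting state is 1, so the absorption probability is a_1 = 1358/5737.

Answer: 1358/5737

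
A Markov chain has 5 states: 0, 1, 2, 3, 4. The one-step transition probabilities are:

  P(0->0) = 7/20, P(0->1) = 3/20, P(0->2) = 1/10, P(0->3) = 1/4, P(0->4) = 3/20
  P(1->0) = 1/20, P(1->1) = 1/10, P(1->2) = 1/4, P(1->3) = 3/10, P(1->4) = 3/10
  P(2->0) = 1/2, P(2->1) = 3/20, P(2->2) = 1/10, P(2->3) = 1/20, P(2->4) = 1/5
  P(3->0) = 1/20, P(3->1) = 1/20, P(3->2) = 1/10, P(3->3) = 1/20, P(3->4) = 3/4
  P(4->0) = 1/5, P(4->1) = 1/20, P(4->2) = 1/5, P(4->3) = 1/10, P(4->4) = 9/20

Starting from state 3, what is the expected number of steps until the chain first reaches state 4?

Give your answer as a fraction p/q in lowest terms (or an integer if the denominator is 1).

Let h_i = expected steps to first reach 4 from state i.
Boundary: h_4 = 0.
First-step equations for the other states:
  h_0 = 1 + 7/20*h_0 + 3/20*h_1 + 1/10*h_2 + 1/4*h_3 + 3/20*h_4
  h_1 = 1 + 1/20*h_0 + 1/10*h_1 + 1/4*h_2 + 3/10*h_3 + 3/10*h_4
  h_2 = 1 + 1/2*h_0 + 3/20*h_1 + 1/10*h_2 + 1/20*h_3 + 1/5*h_4
  h_3 = 1 + 1/20*h_0 + 1/20*h_1 + 1/10*h_2 + 1/20*h_3 + 3/4*h_4

Substituting h_4 = 0 and rearranging gives the linear system (I - Q) h = 1:
  [13/20, -3/20, -1/10, -1/4] . (h_0, h_1, h_2, h_3) = 1
  [-1/20, 9/10, -1/4, -3/10] . (h_0, h_1, h_2, h_3) = 1
  [-1/2, -3/20, 9/10, -1/20] . (h_0, h_1, h_2, h_3) = 1
  [-1/20, -1/20, -1/10, 19/20] . (h_0, h_1, h_2, h_3) = 1

Solving yields:
  h_0 = 100960/29363
  h_1 = 84880/29363
  h_2 = 105740/29363
  h_3 = 51820/29363

Starting state is 3, so the expected hitting time is h_3 = 51820/29363.

Answer: 51820/29363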